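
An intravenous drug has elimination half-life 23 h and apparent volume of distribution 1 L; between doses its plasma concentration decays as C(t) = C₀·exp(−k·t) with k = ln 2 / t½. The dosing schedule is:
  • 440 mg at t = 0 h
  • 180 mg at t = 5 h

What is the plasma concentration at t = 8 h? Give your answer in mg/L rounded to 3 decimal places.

k = ln 2 / 23 = 0.03014 per h
Dose 1 (440 mg at t=0 h): 440·exp(−0.03014·8) = 345.738 mg/L
Dose 2 (180 mg at t=5 h): 180·exp(−0.03014·3) = 164.440 mg/L
C(8) = 345.738 + 164.440 = 510.178 mg/L

510.178 mg/L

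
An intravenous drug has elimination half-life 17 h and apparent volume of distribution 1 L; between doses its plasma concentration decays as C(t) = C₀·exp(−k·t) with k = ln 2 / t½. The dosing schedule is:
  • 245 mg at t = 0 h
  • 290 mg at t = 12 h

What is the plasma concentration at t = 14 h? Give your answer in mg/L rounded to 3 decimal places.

405.729 mg/L

k = ln 2 / 17 = 0.04077 per h
Dose 1 (245 mg at t=0 h): 245·exp(−0.04077·14) = 138.439 mg/L
Dose 2 (290 mg at t=12 h): 290·exp(−0.04077·2) = 267.290 mg/L
C(14) = 138.439 + 267.290 = 405.729 mg/L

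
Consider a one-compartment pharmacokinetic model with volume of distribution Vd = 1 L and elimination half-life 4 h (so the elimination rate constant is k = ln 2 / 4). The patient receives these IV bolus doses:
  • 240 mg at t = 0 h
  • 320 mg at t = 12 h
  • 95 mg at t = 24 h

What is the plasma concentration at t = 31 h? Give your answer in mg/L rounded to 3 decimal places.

k = ln 2 / 4 = 0.17329 per h
Dose 1 (240 mg at t=0 h): 240·exp(−0.17329·31) = 1.115 mg/L
Dose 2 (320 mg at t=12 h): 320·exp(−0.17329·19) = 11.892 mg/L
Dose 3 (95 mg at t=24 h): 95·exp(−0.17329·7) = 28.244 mg/L
C(31) = 1.115 + 11.892 + 28.244 = 41.251 mg/L

41.251 mg/L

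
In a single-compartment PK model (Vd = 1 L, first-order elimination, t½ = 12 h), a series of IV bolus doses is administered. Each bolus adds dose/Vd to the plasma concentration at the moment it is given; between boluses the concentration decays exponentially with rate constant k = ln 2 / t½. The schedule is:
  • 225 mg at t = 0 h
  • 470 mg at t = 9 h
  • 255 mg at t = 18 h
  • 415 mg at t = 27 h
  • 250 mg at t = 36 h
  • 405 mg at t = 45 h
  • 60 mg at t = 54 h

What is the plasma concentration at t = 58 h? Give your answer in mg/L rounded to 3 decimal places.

k = ln 2 / 12 = 0.05776 per h
Dose 1 (225 mg at t=0 h): 225·exp(−0.05776·58) = 7.892 mg/L
Dose 2 (470 mg at t=9 h): 470·exp(−0.05776·49) = 27.726 mg/L
Dose 3 (255 mg at t=18 h): 255·exp(−0.05776·40) = 25.299 mg/L
Dose 4 (415 mg at t=27 h): 415·exp(−0.05776·31) = 69.245 mg/L
Dose 5 (250 mg at t=36 h): 250·exp(−0.05776·22) = 70.154 mg/L
Dose 6 (405 mg at t=45 h): 405·exp(−0.05776·13) = 191.135 mg/L
Dose 7 (60 mg at t=54 h): 60·exp(−0.05776·4) = 47.622 mg/L
C(58) = 7.892 + 27.726 + 25.299 + 69.245 + 70.154 + 191.135 + 47.622 = 439.073 mg/L

439.073 mg/L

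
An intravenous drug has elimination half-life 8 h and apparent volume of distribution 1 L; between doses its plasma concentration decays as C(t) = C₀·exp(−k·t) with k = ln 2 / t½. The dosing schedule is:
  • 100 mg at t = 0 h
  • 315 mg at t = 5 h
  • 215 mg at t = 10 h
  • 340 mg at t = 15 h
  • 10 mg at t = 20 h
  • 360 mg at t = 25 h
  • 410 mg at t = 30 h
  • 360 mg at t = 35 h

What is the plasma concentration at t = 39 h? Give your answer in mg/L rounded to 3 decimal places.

k = ln 2 / 8 = 0.08664 per h
Dose 1 (100 mg at t=0 h): 100·exp(−0.08664·39) = 3.408 mg/L
Dose 2 (315 mg at t=5 h): 315·exp(−0.08664·34) = 16.555 mg/L
Dose 3 (215 mg at t=10 h): 215·exp(−0.08664·29) = 17.426 mg/L
Dose 4 (340 mg at t=15 h): 340·exp(−0.08664·24) = 42.500 mg/L
Dose 5 (10 mg at t=20 h): 10·exp(−0.08664·19) = 1.928 mg/L
Dose 6 (360 mg at t=25 h): 360·exp(−0.08664·14) = 107.029 mg/L
Dose 7 (410 mg at t=30 h): 410·exp(−0.08664·9) = 187.986 mg/L
Dose 8 (360 mg at t=35 h): 360·exp(−0.08664·4) = 254.558 mg/L
C(39) = 3.408 + 16.555 + 17.426 + 42.500 + 1.928 + 107.029 + 187.986 + 254.558 = 631.390 mg/L

631.390 mg/L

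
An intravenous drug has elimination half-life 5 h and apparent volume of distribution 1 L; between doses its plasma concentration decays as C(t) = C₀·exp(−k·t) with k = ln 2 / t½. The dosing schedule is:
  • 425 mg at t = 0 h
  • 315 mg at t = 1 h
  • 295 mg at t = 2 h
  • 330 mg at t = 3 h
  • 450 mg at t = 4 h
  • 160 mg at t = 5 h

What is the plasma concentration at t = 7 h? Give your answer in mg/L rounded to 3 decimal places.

k = ln 2 / 5 = 0.13863 per h
Dose 1 (425 mg at t=0 h): 425·exp(−0.13863·7) = 161.045 mg/L
Dose 2 (315 mg at t=1 h): 315·exp(−0.13863·6) = 137.112 mg/L
Dose 3 (295 mg at t=2 h): 295·exp(−0.13863·5) = 147.500 mg/L
Dose 4 (330 mg at t=3 h): 330·exp(−0.13863·4) = 189.535 mg/L
Dose 5 (450 mg at t=4 h): 450·exp(−0.13863·3) = 296.889 mg/L
Dose 6 (160 mg at t=5 h): 160·exp(−0.13863·2) = 121.257 mg/L
C(7) = 161.045 + 137.112 + 147.500 + 189.535 + 296.889 + 121.257 = 1053.338 mg/L

1053.338 mg/L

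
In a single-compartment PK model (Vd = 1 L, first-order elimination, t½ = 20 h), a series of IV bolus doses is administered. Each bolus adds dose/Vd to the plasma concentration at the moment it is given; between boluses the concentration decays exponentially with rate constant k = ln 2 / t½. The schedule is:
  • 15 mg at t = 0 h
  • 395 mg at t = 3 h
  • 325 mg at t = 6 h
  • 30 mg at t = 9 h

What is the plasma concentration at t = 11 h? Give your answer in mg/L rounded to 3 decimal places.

610.882 mg/L

k = ln 2 / 20 = 0.03466 per h
Dose 1 (15 mg at t=0 h): 15·exp(−0.03466·11) = 10.245 mg/L
Dose 2 (395 mg at t=3 h): 395·exp(−0.03466·8) = 299.354 mg/L
Dose 3 (325 mg at t=6 h): 325·exp(−0.03466·5) = 273.291 mg/L
Dose 4 (30 mg at t=9 h): 30·exp(−0.03466·2) = 27.991 mg/L
C(11) = 10.245 + 299.354 + 273.291 + 27.991 = 610.882 mg/L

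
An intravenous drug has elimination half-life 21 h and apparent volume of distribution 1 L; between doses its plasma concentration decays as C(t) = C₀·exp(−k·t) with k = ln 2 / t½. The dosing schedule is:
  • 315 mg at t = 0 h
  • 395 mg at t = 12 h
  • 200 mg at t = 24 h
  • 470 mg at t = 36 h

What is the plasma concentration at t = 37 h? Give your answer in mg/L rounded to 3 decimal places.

850.913 mg/L

k = ln 2 / 21 = 0.03301 per h
Dose 1 (315 mg at t=0 h): 315·exp(−0.03301·37) = 92.880 mg/L
Dose 2 (395 mg at t=12 h): 395·exp(−0.03301·25) = 173.072 mg/L
Dose 3 (200 mg at t=24 h): 200·exp(−0.03301·13) = 130.220 mg/L
Dose 4 (470 mg at t=36 h): 470·exp(−0.03301·1) = 454.740 mg/L
C(37) = 92.880 + 173.072 + 130.220 + 454.740 = 850.913 mg/L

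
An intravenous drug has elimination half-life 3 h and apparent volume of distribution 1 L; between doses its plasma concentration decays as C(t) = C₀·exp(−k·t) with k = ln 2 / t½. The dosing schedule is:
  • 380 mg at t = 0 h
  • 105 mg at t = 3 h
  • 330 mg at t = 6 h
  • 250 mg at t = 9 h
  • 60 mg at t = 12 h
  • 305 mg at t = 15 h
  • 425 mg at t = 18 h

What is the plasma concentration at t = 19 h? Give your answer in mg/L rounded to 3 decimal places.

k = ln 2 / 3 = 0.23105 per h
Dose 1 (380 mg at t=0 h): 380·exp(−0.23105·19) = 4.713 mg/L
Dose 2 (105 mg at t=3 h): 105·exp(−0.23105·16) = 2.604 mg/L
Dose 3 (330 mg at t=6 h): 330·exp(−0.23105·13) = 16.370 mg/L
Dose 4 (250 mg at t=9 h): 250·exp(−0.23105·10) = 24.803 mg/L
Dose 5 (60 mg at t=12 h): 60·exp(−0.23105·7) = 11.906 mg/L
Dose 6 (305 mg at t=15 h): 305·exp(−0.23105·4) = 121.039 mg/L
Dose 7 (425 mg at t=18 h): 425·exp(−0.23105·1) = 337.323 mg/L
C(19) = 4.713 + 2.604 + 16.370 + 24.803 + 11.906 + 121.039 + 337.323 = 518.758 mg/L

518.758 mg/L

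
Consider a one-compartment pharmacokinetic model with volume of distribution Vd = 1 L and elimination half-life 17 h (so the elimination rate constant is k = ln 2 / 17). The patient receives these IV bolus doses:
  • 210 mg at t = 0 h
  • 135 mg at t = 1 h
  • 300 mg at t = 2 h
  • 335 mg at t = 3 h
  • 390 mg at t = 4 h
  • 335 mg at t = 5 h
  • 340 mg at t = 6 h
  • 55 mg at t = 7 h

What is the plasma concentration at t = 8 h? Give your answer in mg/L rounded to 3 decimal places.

k = ln 2 / 17 = 0.04077 per h
Dose 1 (210 mg at t=0 h): 210·exp(−0.04077·8) = 151.551 mg/L
Dose 2 (135 mg at t=1 h): 135·exp(−0.04077·7) = 101.480 mg/L
Dose 3 (300 mg at t=2 h): 300·exp(−0.04077·6) = 234.896 mg/L
Dose 4 (335 mg at t=3 h): 335·exp(−0.04077·5) = 273.216 mg/L
Dose 5 (390 mg at t=4 h): 390·exp(−0.04077·4) = 331.310 mg/L
Dose 6 (335 mg at t=5 h): 335·exp(−0.04077·3) = 296.430 mg/L
Dose 7 (340 mg at t=6 h): 340·exp(−0.04077·2) = 313.374 mg/L
Dose 8 (55 mg at t=7 h): 55·exp(−0.04077·1) = 52.803 mg/L
C(8) = 151.551 + 101.480 + 234.896 + 273.216 + 331.310 + 296.430 + 313.374 + 52.803 = 1755.059 mg/L

1755.059 mg/L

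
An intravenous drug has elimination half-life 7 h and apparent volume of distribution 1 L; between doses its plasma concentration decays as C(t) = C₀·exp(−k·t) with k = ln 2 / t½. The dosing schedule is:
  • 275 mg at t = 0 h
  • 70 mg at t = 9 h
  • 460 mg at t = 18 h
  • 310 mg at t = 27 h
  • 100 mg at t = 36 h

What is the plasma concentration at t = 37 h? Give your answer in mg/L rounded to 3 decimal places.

287.255 mg/L

k = ln 2 / 7 = 0.09902 per h
Dose 1 (275 mg at t=0 h): 275·exp(−0.09902·37) = 7.050 mg/L
Dose 2 (70 mg at t=9 h): 70·exp(−0.09902·28) = 4.375 mg/L
Dose 3 (460 mg at t=18 h): 460·exp(−0.09902·19) = 70.093 mg/L
Dose 4 (310 mg at t=27 h): 310·exp(−0.09902·10) = 115.165 mg/L
Dose 5 (100 mg at t=36 h): 100·exp(−0.09902·1) = 90.572 mg/L
C(37) = 7.050 + 4.375 + 70.093 + 115.165 + 90.572 = 287.255 mg/L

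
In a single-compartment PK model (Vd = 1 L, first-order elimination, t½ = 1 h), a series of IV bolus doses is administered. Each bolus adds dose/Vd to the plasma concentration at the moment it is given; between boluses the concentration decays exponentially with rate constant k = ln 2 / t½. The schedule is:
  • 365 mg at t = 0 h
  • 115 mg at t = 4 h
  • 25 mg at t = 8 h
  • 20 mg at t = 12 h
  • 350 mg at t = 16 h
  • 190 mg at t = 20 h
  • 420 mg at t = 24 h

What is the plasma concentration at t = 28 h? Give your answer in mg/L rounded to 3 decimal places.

k = ln 2 / 1 = 0.69315 per h
Dose 1 (365 mg at t=0 h): 365·exp(−0.69315·28) = 0.000 mg/L
Dose 2 (115 mg at t=4 h): 115·exp(−0.69315·24) = 0.000 mg/L
Dose 3 (25 mg at t=8 h): 25·exp(−0.69315·20) = 0.000 mg/L
Dose 4 (20 mg at t=12 h): 20·exp(−0.69315·16) = 0.000 mg/L
Dose 5 (350 mg at t=16 h): 350·exp(−0.69315·12) = 0.085 mg/L
Dose 6 (190 mg at t=20 h): 190·exp(−0.69315·8) = 0.742 mg/L
Dose 7 (420 mg at t=24 h): 420·exp(−0.69315·4) = 26.250 mg/L
C(28) = 0.000 + 0.000 + 0.000 + 0.000 + 0.085 + 0.742 + 26.250 = 27.078 mg/L

27.078 mg/L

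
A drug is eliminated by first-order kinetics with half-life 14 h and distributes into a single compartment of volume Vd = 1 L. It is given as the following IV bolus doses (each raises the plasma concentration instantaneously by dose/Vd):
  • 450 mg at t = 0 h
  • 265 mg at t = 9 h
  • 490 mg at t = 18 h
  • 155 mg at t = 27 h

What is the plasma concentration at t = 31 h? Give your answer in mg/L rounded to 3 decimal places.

k = ln 2 / 14 = 0.04951 per h
Dose 1 (450 mg at t=0 h): 450·exp(−0.04951·31) = 96.972 mg/L
Dose 2 (265 mg at t=9 h): 265·exp(−0.04951·22) = 89.166 mg/L
Dose 3 (490 mg at t=18 h): 490·exp(−0.04951·13) = 257.435 mg/L
Dose 4 (155 mg at t=27 h): 155·exp(−0.04951·4) = 127.152 mg/L
C(31) = 96.972 + 89.166 + 257.435 + 127.152 = 570.725 mg/L

570.725 mg/L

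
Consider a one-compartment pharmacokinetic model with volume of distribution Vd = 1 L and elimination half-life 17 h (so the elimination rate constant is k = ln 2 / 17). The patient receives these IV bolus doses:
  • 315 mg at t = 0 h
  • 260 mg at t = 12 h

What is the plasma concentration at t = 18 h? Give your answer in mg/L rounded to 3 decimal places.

354.784 mg/L

k = ln 2 / 17 = 0.04077 per h
Dose 1 (315 mg at t=0 h): 315·exp(−0.04077·18) = 151.207 mg/L
Dose 2 (260 mg at t=12 h): 260·exp(−0.04077·6) = 203.576 mg/L
C(18) = 151.207 + 203.576 = 354.784 mg/L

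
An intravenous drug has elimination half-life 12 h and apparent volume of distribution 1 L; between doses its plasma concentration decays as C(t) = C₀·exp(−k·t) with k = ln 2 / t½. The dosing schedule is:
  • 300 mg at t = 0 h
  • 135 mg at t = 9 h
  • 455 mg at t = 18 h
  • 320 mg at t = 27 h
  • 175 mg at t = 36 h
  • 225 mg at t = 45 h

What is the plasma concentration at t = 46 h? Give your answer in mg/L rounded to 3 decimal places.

k = ln 2 / 12 = 0.05776 per h
Dose 1 (300 mg at t=0 h): 300·exp(−0.05776·46) = 21.046 mg/L
Dose 2 (135 mg at t=9 h): 135·exp(−0.05776·37) = 15.928 mg/L
Dose 3 (455 mg at t=18 h): 455·exp(−0.05776·28) = 90.283 mg/L
Dose 4 (320 mg at t=27 h): 320·exp(−0.05776·19) = 106.787 mg/L
Dose 5 (175 mg at t=36 h): 175·exp(−0.05776·10) = 98.215 mg/L
Dose 6 (225 mg at t=45 h): 225·exp(−0.05776·1) = 212.372 mg/L
C(46) = 21.046 + 15.928 + 90.283 + 106.787 + 98.215 + 212.372 = 544.632 mg/L

544.632 mg/L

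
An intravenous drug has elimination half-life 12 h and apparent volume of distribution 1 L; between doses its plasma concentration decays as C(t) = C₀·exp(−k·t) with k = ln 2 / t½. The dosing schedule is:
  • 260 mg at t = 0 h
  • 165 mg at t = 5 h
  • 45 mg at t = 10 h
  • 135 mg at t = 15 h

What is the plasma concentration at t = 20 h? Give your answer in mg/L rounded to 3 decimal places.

277.660 mg/L

k = ln 2 / 12 = 0.05776 per h
Dose 1 (260 mg at t=0 h): 260·exp(−0.05776·20) = 81.895 mg/L
Dose 2 (165 mg at t=5 h): 165·exp(−0.05776·15) = 69.374 mg/L
Dose 3 (45 mg at t=10 h): 45·exp(−0.05776·10) = 25.255 mg/L
Dose 4 (135 mg at t=15 h): 135·exp(−0.05776·5) = 101.136 mg/L
C(20) = 81.895 + 69.374 + 25.255 + 101.136 = 277.660 mg/L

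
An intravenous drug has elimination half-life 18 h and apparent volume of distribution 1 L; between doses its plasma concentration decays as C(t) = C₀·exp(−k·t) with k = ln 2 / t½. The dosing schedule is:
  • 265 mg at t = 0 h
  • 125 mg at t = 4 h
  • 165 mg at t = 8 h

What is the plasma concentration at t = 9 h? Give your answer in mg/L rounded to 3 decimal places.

k = ln 2 / 18 = 0.03851 per h
Dose 1 (265 mg at t=0 h): 265·exp(−0.03851·9) = 187.383 mg/L
Dose 2 (125 mg at t=4 h): 125·exp(−0.03851·5) = 103.108 mg/L
Dose 3 (165 mg at t=8 h): 165·exp(−0.03851·1) = 158.767 mg/L
C(9) = 187.383 + 103.108 + 158.767 = 449.258 mg/L

449.258 mg/L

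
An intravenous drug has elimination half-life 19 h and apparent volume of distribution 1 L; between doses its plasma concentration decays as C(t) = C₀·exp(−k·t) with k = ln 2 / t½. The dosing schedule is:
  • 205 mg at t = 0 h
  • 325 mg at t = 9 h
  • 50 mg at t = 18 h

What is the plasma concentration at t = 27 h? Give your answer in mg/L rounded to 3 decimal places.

k = ln 2 / 19 = 0.03648 per h
Dose 1 (205 mg at t=0 h): 205·exp(−0.03648·27) = 76.555 mg/L
Dose 2 (325 mg at t=9 h): 325·exp(−0.03648·18) = 168.538 mg/L
Dose 3 (50 mg at t=18 h): 50·exp(−0.03648·9) = 36.006 mg/L
C(27) = 76.555 + 168.538 + 36.006 = 281.099 mg/L

281.099 mg/L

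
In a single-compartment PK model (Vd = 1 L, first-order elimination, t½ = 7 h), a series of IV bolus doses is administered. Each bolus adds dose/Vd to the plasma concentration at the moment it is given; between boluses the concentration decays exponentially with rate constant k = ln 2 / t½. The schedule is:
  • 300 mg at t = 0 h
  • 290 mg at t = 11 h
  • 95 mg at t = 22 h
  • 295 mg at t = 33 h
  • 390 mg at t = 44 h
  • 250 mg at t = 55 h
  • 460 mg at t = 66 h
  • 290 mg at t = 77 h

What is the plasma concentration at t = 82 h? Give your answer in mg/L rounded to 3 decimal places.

k = ln 2 / 7 = 0.09902 per h
Dose 1 (300 mg at t=0 h): 300·exp(−0.09902·82) = 0.089 mg/L
Dose 2 (290 mg at t=11 h): 290·exp(−0.09902·71) = 0.257 mg/L
Dose 3 (95 mg at t=22 h): 95·exp(−0.09902·60) = 0.250 mg/L
Dose 4 (295 mg at t=33 h): 295·exp(−0.09902·49) = 2.305 mg/L
Dose 5 (390 mg at t=44 h): 390·exp(−0.09902·38) = 9.055 mg/L
Dose 6 (250 mg at t=55 h): 250·exp(−0.09902·27) = 17.251 mg/L
Dose 7 (460 mg at t=66 h): 460·exp(−0.09902·16) = 94.339 mg/L
Dose 8 (290 mg at t=77 h): 290·exp(−0.09902·5) = 176.757 mg/L
C(82) = 0.089 + 0.257 + 0.250 + 2.305 + 9.055 + 17.251 + 94.339 + 176.757 = 300.302 mg/L

300.302 mg/L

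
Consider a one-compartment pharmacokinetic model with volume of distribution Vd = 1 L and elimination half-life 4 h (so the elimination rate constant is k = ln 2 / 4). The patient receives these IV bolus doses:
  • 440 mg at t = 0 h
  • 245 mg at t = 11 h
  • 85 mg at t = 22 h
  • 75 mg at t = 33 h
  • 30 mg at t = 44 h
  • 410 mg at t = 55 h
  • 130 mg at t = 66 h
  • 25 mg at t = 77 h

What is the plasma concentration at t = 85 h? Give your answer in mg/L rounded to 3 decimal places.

13.382 mg/L

k = ln 2 / 4 = 0.17329 per h
Dose 1 (440 mg at t=0 h): 440·exp(−0.17329·85) = 0.000 mg/L
Dose 2 (245 mg at t=11 h): 245·exp(−0.17329·74) = 0.001 mg/L
Dose 3 (85 mg at t=22 h): 85·exp(−0.17329·63) = 0.002 mg/L
Dose 4 (75 mg at t=33 h): 75·exp(−0.17329·52) = 0.009 mg/L
Dose 5 (30 mg at t=44 h): 30·exp(−0.17329·41) = 0.025 mg/L
Dose 6 (410 mg at t=55 h): 410·exp(−0.17329·30) = 2.265 mg/L
Dose 7 (130 mg at t=66 h): 130·exp(−0.17329·19) = 4.831 mg/L
Dose 8 (25 mg at t=77 h): 25·exp(−0.17329·8) = 6.250 mg/L
C(85) = 0.000 + 0.001 + 0.002 + 0.009 + 0.025 + 2.265 + 4.831 + 6.250 = 13.382 mg/L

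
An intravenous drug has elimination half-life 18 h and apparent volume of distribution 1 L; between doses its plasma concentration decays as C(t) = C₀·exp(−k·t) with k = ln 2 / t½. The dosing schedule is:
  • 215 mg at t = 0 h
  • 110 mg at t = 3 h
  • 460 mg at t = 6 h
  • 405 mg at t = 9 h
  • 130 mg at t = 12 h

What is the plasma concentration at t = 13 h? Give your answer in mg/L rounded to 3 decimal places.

1028.751 mg/L

k = ln 2 / 18 = 0.03851 per h
Dose 1 (215 mg at t=0 h): 215·exp(−0.03851·13) = 130.325 mg/L
Dose 2 (110 mg at t=3 h): 110·exp(−0.03851·10) = 74.843 mg/L
Dose 3 (460 mg at t=6 h): 460·exp(−0.03851·7) = 351.310 mg/L
Dose 4 (405 mg at t=9 h): 405·exp(−0.03851·4) = 347.184 mg/L
Dose 5 (130 mg at t=12 h): 130·exp(−0.03851·1) = 125.089 mg/L
C(13) = 130.325 + 74.843 + 351.310 + 347.184 + 125.089 = 1028.751 mg/L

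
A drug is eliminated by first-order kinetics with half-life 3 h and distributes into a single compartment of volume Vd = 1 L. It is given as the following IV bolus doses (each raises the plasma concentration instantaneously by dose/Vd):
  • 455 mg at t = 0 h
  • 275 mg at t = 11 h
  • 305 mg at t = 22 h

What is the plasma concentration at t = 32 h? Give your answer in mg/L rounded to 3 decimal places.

k = ln 2 / 3 = 0.23105 per h
Dose 1 (455 mg at t=0 h): 455·exp(−0.23105·32) = 0.280 mg/L
Dose 2 (275 mg at t=11 h): 275·exp(−0.23105·21) = 2.148 mg/L
Dose 3 (305 mg at t=22 h): 305·exp(−0.23105·10) = 30.260 mg/L
C(32) = 0.280 + 2.148 + 30.260 = 32.688 mg/L

32.688 mg/L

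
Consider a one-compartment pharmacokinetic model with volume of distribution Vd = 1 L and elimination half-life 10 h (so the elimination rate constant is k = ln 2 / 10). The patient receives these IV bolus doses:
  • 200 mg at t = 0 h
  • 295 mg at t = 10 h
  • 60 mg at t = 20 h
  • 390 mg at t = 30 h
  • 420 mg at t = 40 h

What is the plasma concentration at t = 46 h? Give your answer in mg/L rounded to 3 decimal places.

k = ln 2 / 10 = 0.06931 per h
Dose 1 (200 mg at t=0 h): 200·exp(−0.06931·46) = 8.247 mg/L
Dose 2 (295 mg at t=10 h): 295·exp(−0.06931·36) = 24.328 mg/L
Dose 3 (60 mg at t=20 h): 60·exp(−0.06931·26) = 9.896 mg/L
Dose 4 (390 mg at t=30 h): 390·exp(−0.06931·16) = 128.652 mg/L
Dose 5 (420 mg at t=40 h): 420·exp(−0.06931·6) = 277.097 mg/L
C(46) = 8.247 + 24.328 + 9.896 + 128.652 + 277.097 = 448.220 mg/L

448.220 mg/L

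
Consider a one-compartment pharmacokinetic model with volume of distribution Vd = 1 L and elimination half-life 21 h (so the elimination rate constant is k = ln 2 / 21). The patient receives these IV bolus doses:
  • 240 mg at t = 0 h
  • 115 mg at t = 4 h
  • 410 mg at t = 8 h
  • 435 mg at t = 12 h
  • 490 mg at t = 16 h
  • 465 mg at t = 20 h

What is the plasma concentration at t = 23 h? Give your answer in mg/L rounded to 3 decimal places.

1536.287 mg/L

k = ln 2 / 21 = 0.03301 per h
Dose 1 (240 mg at t=0 h): 240·exp(−0.03301·23) = 112.334 mg/L
Dose 2 (115 mg at t=4 h): 115·exp(−0.03301·19) = 61.424 mg/L
Dose 3 (410 mg at t=8 h): 410·exp(−0.03301·15) = 249.898 mg/L
Dose 4 (435 mg at t=12 h): 435·exp(−0.03301·11) = 302.557 mg/L
Dose 5 (490 mg at t=16 h): 490·exp(−0.03301·7) = 388.913 mg/L
Dose 6 (465 mg at t=20 h): 465·exp(−0.03301·3) = 421.162 mg/L
C(23) = 112.334 + 61.424 + 249.898 + 302.557 + 388.913 + 421.162 = 1536.287 mg/L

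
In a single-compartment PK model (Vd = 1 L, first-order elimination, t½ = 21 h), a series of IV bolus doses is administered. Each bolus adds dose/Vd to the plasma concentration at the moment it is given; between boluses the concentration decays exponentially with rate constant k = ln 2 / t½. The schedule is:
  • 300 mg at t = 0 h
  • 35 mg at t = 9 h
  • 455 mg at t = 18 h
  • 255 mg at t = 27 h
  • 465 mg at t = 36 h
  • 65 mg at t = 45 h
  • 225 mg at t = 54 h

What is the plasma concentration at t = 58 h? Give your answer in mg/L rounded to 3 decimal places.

k = ln 2 / 21 = 0.03301 per h
Dose 1 (300 mg at t=0 h): 300·exp(−0.03301·58) = 44.229 mg/L
Dose 2 (35 mg at t=9 h): 35·exp(−0.03301·49) = 6.945 mg/L
Dose 3 (455 mg at t=18 h): 455·exp(−0.03301·40) = 121.512 mg/L
Dose 4 (255 mg at t=27 h): 255·exp(−0.03301·31) = 91.656 mg/L
Dose 5 (465 mg at t=36 h): 465·exp(−0.03301·22) = 224.951 mg/L
Dose 6 (65 mg at t=45 h): 65·exp(−0.03301·13) = 42.322 mg/L
Dose 7 (225 mg at t=54 h): 225·exp(−0.03301·4) = 197.171 mg/L
C(58) = 44.229 + 6.945 + 121.512 + 91.656 + 224.951 + 42.322 + 197.171 = 728.786 mg/L

728.786 mg/L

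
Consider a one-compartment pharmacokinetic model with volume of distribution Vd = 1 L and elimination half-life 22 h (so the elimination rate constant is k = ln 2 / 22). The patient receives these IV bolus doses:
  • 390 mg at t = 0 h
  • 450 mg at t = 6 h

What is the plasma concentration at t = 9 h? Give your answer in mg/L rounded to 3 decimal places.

703.122 mg/L

k = ln 2 / 22 = 0.03151 per h
Dose 1 (390 mg at t=0 h): 390·exp(−0.03151·9) = 293.708 mg/L
Dose 2 (450 mg at t=6 h): 450·exp(−0.03151·3) = 409.414 mg/L
C(9) = 293.708 + 409.414 = 703.122 mg/L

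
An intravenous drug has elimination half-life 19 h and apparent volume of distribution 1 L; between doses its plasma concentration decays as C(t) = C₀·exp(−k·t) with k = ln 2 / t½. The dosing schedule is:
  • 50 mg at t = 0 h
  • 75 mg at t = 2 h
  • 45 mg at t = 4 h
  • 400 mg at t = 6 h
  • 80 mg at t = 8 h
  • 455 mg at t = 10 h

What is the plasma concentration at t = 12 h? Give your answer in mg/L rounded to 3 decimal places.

k = ln 2 / 19 = 0.03648 per h
Dose 1 (50 mg at t=0 h): 50·exp(−0.03648·12) = 32.273 mg/L
Dose 2 (75 mg at t=2 h): 75·exp(−0.03648·10) = 52.074 mg/L
Dose 3 (45 mg at t=4 h): 45·exp(−0.03648·8) = 33.610 mg/L
Dose 4 (400 mg at t=6 h): 400·exp(−0.03648·6) = 321.364 mg/L
Dose 5 (80 mg at t=8 h): 80·exp(−0.03648·4) = 69.138 mg/L
Dose 6 (455 mg at t=10 h): 455·exp(−0.03648·2) = 422.984 mg/L
C(12) = 32.273 + 52.074 + 33.610 + 321.364 + 69.138 + 422.984 = 931.444 mg/L

931.444 mg/L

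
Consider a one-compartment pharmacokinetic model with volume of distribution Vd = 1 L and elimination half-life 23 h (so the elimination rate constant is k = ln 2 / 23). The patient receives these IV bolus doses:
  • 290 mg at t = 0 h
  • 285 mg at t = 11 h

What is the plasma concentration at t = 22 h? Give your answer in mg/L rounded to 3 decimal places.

k = ln 2 / 23 = 0.03014 per h
Dose 1 (290 mg at t=0 h): 290·exp(−0.03014·22) = 149.436 mg/L
Dose 2 (285 mg at t=11 h): 285·exp(−0.03014·11) = 204.585 mg/L
C(22) = 149.436 + 204.585 = 354.021 mg/L

354.021 mg/L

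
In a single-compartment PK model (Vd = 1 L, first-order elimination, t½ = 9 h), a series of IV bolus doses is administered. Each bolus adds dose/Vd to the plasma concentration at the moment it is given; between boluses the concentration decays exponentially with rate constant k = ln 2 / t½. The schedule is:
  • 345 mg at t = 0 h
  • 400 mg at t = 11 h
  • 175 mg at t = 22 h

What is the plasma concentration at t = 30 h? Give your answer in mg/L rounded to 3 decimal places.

221.321 mg/L

k = ln 2 / 9 = 0.07702 per h
Dose 1 (345 mg at t=0 h): 345·exp(−0.07702·30) = 34.228 mg/L
Dose 2 (400 mg at t=11 h): 400·exp(−0.07702·19) = 92.587 mg/L
Dose 3 (175 mg at t=22 h): 175·exp(−0.07702·8) = 94.505 mg/L
C(30) = 34.228 + 92.587 + 94.505 = 221.321 mg/L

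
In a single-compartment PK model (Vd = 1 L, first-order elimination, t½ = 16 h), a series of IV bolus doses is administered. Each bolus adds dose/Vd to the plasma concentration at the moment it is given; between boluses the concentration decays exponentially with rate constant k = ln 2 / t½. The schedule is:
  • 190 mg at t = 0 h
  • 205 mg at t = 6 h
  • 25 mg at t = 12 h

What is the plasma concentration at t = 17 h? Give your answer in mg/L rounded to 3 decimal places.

k = ln 2 / 16 = 0.04332 per h
Dose 1 (190 mg at t=0 h): 190·exp(−0.04332·17) = 90.972 mg/L
Dose 2 (205 mg at t=6 h): 205·exp(−0.04332·11) = 127.290 mg/L
Dose 3 (25 mg at t=12 h): 25·exp(−0.04332·5) = 20.131 mg/L
C(17) = 90.972 + 127.290 + 20.131 = 238.394 mg/L

238.394 mg/L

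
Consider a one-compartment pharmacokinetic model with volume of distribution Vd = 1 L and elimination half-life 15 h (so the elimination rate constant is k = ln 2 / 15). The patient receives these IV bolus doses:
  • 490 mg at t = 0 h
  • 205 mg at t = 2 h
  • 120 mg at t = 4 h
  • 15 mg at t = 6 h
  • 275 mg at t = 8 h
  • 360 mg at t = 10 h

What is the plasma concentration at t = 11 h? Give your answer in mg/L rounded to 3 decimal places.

k = ln 2 / 15 = 0.04621 per h
Dose 1 (490 mg at t=0 h): 490·exp(−0.04621·11) = 294.741 mg/L
Dose 2 (205 mg at t=2 h): 205·exp(−0.04621·9) = 135.250 mg/L
Dose 3 (120 mg at t=4 h): 120·exp(−0.04621·7) = 86.836 mg/L
Dose 4 (15 mg at t=6 h): 15·exp(−0.04621·5) = 11.906 mg/L
Dose 5 (275 mg at t=8 h): 275·exp(−0.04621·3) = 239.401 mg/L
Dose 6 (360 mg at t=10 h): 360·exp(−0.04621·1) = 343.743 mg/L
C(11) = 294.741 + 135.250 + 86.836 + 11.906 + 239.401 + 343.743 = 1111.877 mg/L

1111.877 mg/L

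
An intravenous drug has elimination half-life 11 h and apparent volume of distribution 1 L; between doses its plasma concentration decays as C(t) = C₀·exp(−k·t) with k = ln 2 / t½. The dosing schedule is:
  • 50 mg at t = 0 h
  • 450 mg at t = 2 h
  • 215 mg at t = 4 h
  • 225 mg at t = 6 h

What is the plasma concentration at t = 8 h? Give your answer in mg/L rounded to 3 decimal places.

k = ln 2 / 11 = 0.06301 per h
Dose 1 (50 mg at t=0 h): 50·exp(−0.06301·8) = 30.202 mg/L
Dose 2 (450 mg at t=2 h): 450·exp(−0.06301·6) = 308.329 mg/L
Dose 3 (215 mg at t=4 h): 215·exp(−0.06301·4) = 167.099 mg/L
Dose 4 (225 mg at t=6 h): 225·exp(−0.06301·2) = 198.358 mg/L
C(8) = 30.202 + 308.329 + 167.099 + 198.358 = 703.988 mg/L

703.988 mg/L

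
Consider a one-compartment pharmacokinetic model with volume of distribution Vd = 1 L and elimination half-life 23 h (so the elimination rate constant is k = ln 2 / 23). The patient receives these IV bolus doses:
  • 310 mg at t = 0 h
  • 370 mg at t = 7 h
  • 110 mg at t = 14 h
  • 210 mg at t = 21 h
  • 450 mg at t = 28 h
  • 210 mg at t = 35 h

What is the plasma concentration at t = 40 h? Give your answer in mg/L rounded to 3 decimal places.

k = ln 2 / 23 = 0.03014 per h
Dose 1 (310 mg at t=0 h): 310·exp(−0.03014·40) = 92.861 mg/L
Dose 2 (370 mg at t=7 h): 370·exp(−0.03014·33) = 136.864 mg/L
Dose 3 (110 mg at t=14 h): 110·exp(−0.03014·26) = 50.246 mg/L
Dose 4 (210 mg at t=21 h): 210·exp(−0.03014·19) = 118.452 mg/L
Dose 5 (450 mg at t=28 h): 450·exp(−0.03014·12) = 313.439 mg/L
Dose 6 (210 mg at t=35 h): 210·exp(−0.03014·5) = 180.625 mg/L
C(40) = 92.861 + 136.864 + 50.246 + 118.452 + 313.439 + 180.625 = 892.486 mg/L

892.486 mg/L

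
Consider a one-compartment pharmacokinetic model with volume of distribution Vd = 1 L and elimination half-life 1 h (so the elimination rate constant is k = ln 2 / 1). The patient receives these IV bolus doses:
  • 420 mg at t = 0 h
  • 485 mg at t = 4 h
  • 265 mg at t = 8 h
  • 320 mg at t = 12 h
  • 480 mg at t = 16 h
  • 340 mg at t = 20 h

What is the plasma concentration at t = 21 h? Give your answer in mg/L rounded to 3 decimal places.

185.661 mg/L

k = ln 2 / 1 = 0.69315 per h
Dose 1 (420 mg at t=0 h): 420·exp(−0.69315·21) = 0.000 mg/L
Dose 2 (485 mg at t=4 h): 485·exp(−0.69315·17) = 0.004 mg/L
Dose 3 (265 mg at t=8 h): 265·exp(−0.69315·13) = 0.032 mg/L
Dose 4 (320 mg at t=12 h): 320·exp(−0.69315·9) = 0.625 mg/L
Dose 5 (480 mg at t=16 h): 480·exp(−0.69315·5) = 15.000 mg/L
Dose 6 (340 mg at t=20 h): 340·exp(−0.69315·1) = 170.000 mg/L
C(21) = 0.000 + 0.004 + 0.032 + 0.625 + 15.000 + 170.000 = 185.661 mg/L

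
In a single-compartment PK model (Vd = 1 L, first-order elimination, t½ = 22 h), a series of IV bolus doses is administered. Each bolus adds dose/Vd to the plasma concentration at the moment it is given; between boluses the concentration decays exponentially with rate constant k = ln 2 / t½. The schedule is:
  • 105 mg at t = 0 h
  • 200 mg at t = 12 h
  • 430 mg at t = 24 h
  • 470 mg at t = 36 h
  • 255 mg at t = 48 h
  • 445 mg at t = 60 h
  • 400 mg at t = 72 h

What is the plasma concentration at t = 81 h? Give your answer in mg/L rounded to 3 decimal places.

837.172 mg/L

k = ln 2 / 22 = 0.03151 per h
Dose 1 (105 mg at t=0 h): 105·exp(−0.03151·81) = 8.182 mg/L
Dose 2 (200 mg at t=12 h): 200·exp(−0.03151·69) = 22.745 mg/L
Dose 3 (430 mg at t=24 h): 430·exp(−0.03151·57) = 71.372 mg/L
Dose 4 (470 mg at t=36 h): 470·exp(−0.03151·45) = 113.856 mg/L
Dose 5 (255 mg at t=48 h): 255·exp(−0.03151·33) = 90.156 mg/L
Dose 6 (445 mg at t=60 h): 445·exp(−0.03151·21) = 229.622 mg/L
Dose 7 (400 mg at t=72 h): 400·exp(−0.03151·9) = 301.239 mg/L
C(81) = 8.182 + 22.745 + 71.372 + 113.856 + 90.156 + 229.622 + 301.239 = 837.172 mg/L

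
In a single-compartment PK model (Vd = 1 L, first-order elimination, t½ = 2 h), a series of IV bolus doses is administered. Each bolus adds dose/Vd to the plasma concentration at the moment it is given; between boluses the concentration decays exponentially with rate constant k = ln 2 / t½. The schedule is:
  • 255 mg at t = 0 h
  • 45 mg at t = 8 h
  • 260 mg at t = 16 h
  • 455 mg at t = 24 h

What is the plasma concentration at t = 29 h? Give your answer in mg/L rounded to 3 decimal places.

k = ln 2 / 2 = 0.34657 per h
Dose 1 (255 mg at t=0 h): 255·exp(−0.34657·29) = 0.011 mg/L
Dose 2 (45 mg at t=8 h): 45·exp(−0.34657·21) = 0.031 mg/L
Dose 3 (260 mg at t=16 h): 260·exp(−0.34657·13) = 2.873 mg/L
Dose 4 (455 mg at t=24 h): 455·exp(−0.34657·5) = 80.433 mg/L
C(29) = 0.011 + 0.031 + 2.873 + 80.433 = 83.348 mg/L

83.348 mg/L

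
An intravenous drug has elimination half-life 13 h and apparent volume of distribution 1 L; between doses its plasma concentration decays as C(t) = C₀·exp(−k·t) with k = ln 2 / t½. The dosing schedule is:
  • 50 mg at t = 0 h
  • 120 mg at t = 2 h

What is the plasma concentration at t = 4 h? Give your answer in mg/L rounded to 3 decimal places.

k = ln 2 / 13 = 0.05332 per h
Dose 1 (50 mg at t=0 h): 50·exp(−0.05332·4) = 40.397 mg/L
Dose 2 (120 mg at t=2 h): 120·exp(−0.05332·2) = 107.862 mg/L
C(4) = 40.397 + 107.862 = 148.259 mg/L

148.259 mg/L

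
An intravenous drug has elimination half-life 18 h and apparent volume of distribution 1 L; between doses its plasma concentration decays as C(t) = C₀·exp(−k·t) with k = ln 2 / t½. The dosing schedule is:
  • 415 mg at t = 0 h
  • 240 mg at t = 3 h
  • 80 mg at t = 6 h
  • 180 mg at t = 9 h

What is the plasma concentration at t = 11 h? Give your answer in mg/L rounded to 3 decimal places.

k = ln 2 / 18 = 0.03851 per h
Dose 1 (415 mg at t=0 h): 415·exp(−0.03851·11) = 271.697 mg/L
Dose 2 (240 mg at t=3 h): 240·exp(−0.03851·8) = 176.368 mg/L
Dose 3 (80 mg at t=6 h): 80·exp(−0.03851·5) = 65.989 mg/L
Dose 4 (180 mg at t=9 h): 180·exp(−0.03851·2) = 166.657 mg/L
C(11) = 271.697 + 176.368 + 65.989 + 166.657 = 680.712 mg/L

680.712 mg/L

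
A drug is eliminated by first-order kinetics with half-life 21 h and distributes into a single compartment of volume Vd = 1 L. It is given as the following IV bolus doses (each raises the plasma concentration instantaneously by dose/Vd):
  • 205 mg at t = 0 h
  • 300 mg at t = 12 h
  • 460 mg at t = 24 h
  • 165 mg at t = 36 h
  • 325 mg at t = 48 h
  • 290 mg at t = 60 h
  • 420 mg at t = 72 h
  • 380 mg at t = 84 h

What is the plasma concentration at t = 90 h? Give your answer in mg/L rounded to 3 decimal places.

k = ln 2 / 21 = 0.03301 per h
Dose 1 (205 mg at t=0 h): 205·exp(−0.03301·90) = 10.511 mg/L
Dose 2 (300 mg at t=12 h): 300·exp(−0.03301·78) = 22.857 mg/L
Dose 3 (460 mg at t=24 h): 460·exp(−0.03301·66) = 52.079 mg/L
Dose 4 (165 mg at t=36 h): 165·exp(−0.03301·54) = 27.759 mg/L
Dose 5 (325 mg at t=48 h): 325·exp(−0.03301·42) = 81.250 mg/L
Dose 6 (290 mg at t=60 h): 290·exp(−0.03301·30) = 107.735 mg/L
Dose 7 (420 mg at t=72 h): 420·exp(−0.03301·18) = 231.859 mg/L
Dose 8 (380 mg at t=84 h): 380·exp(−0.03301·6) = 311.727 mg/L
C(90) = 10.511 + 22.857 + 52.079 + 27.759 + 81.250 + 107.735 + 231.859 + 311.727 = 845.776 mg/L

845.776 mg/L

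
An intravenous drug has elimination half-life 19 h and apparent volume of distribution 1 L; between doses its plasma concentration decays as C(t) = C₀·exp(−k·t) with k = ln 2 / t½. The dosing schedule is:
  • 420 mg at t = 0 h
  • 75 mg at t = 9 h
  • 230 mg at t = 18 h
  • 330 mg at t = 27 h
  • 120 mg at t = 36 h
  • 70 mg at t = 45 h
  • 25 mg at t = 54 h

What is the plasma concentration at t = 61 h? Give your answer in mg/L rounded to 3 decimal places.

k = ln 2 / 19 = 0.03648 per h
Dose 1 (420 mg at t=0 h): 420·exp(−0.03648·61) = 45.372 mg/L
Dose 2 (75 mg at t=9 h): 75·exp(−0.03648·52) = 11.251 mg/L
Dose 3 (230 mg at t=18 h): 230·exp(−0.03648·43) = 47.913 mg/L
Dose 4 (330 mg at t=27 h): 330·exp(−0.03648·34) = 95.462 mg/L
Dose 5 (120 mg at t=36 h): 120·exp(−0.03648·25) = 48.205 mg/L
Dose 6 (70 mg at t=45 h): 70·exp(−0.03648·16) = 39.048 mg/L
Dose 7 (25 mg at t=54 h): 25·exp(−0.03648·7) = 19.366 mg/L
C(61) = 45.372 + 11.251 + 47.913 + 95.462 + 48.205 + 39.048 + 19.366 = 306.615 mg/L

306.615 mg/L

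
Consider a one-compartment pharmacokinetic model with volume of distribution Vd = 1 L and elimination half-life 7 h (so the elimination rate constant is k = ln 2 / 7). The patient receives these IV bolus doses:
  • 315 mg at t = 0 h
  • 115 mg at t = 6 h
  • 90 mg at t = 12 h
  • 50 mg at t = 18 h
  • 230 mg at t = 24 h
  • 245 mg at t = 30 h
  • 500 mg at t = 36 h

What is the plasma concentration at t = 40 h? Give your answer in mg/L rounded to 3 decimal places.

k = ln 2 / 7 = 0.09902 per h
Dose 1 (315 mg at t=0 h): 315·exp(−0.09902·40) = 6.000 mg/L
Dose 2 (115 mg at t=6 h): 115·exp(−0.09902·34) = 3.968 mg/L
Dose 3 (90 mg at t=12 h): 90·exp(−0.09902·28) = 5.625 mg/L
Dose 4 (50 mg at t=18 h): 50·exp(−0.09902·22) = 5.661 mg/L
Dose 5 (230 mg at t=24 h): 230·exp(−0.09902·16) = 47.169 mg/L
Dose 6 (245 mg at t=30 h): 245·exp(−0.09902·10) = 91.017 mg/L
Dose 7 (500 mg at t=36 h): 500·exp(−0.09902·4) = 336.475 mg/L
C(40) = 6.000 + 3.968 + 5.625 + 5.661 + 47.169 + 91.017 + 336.475 = 495.915 mg/L

495.915 mg/L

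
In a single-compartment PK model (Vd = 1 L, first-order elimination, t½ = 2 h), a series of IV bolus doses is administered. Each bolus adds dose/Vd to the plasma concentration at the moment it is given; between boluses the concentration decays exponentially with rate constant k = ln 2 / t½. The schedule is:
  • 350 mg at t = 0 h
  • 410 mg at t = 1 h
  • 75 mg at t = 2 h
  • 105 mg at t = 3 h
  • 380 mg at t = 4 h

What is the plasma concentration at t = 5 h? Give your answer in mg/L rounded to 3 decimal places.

k = ln 2 / 2 = 0.34657 per h
Dose 1 (350 mg at t=0 h): 350·exp(−0.34657·5) = 61.872 mg/L
Dose 2 (410 mg at t=1 h): 410·exp(−0.34657·4) = 102.500 mg/L
Dose 3 (75 mg at t=2 h): 75·exp(−0.34657·3) = 26.517 mg/L
Dose 4 (105 mg at t=3 h): 105·exp(−0.34657·2) = 52.500 mg/L
Dose 5 (380 mg at t=4 h): 380·exp(−0.34657·1) = 268.701 mg/L
C(5) = 61.872 + 102.500 + 26.517 + 52.500 + 268.701 = 512.089 mg/L

512.089 mg/L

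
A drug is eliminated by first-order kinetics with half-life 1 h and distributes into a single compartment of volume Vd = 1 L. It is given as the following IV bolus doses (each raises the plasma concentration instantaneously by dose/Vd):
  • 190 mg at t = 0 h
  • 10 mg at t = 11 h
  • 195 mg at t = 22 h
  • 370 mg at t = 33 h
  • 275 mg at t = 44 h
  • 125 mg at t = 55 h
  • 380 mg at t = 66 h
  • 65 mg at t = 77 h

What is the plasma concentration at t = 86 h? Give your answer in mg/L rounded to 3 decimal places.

k = ln 2 / 1 = 0.69315 per h
Dose 1 (190 mg at t=0 h): 190·exp(−0.69315·86) = 0.000 mg/L
Dose 2 (10 mg at t=11 h): 10·exp(−0.69315·75) = 0.000 mg/L
Dose 3 (195 mg at t=22 h): 195·exp(−0.69315·64) = 0.000 mg/L
Dose 4 (370 mg at t=33 h): 370·exp(−0.69315·53) = 0.000 mg/L
Dose 5 (275 mg at t=44 h): 275·exp(−0.69315·42) = 0.000 mg/L
Dose 6 (125 mg at t=55 h): 125·exp(−0.69315·31) = 0.000 mg/L
Dose 7 (380 mg at t=66 h): 380·exp(−0.69315·20) = 0.000 mg/L
Dose 8 (65 mg at t=77 h): 65·exp(−0.69315·9) = 0.127 mg/L
C(86) = 0.000 + 0.000 + 0.000 + 0.000 + 0.000 + 0.000 + 0.000 + 0.127 = 0.127 mg/L

0.127 mg/L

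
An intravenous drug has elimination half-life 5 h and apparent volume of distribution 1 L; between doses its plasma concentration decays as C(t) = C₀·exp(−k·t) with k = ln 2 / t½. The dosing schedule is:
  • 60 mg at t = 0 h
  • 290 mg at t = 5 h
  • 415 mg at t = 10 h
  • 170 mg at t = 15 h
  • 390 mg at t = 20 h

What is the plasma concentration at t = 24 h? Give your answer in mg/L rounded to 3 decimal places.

k = ln 2 / 5 = 0.13863 per h
Dose 1 (60 mg at t=0 h): 60·exp(−0.13863·24) = 2.154 mg/L
Dose 2 (290 mg at t=5 h): 290·exp(−0.13863·19) = 20.820 mg/L
Dose 3 (415 mg at t=10 h): 415·exp(−0.13863·14) = 59.589 mg/L
Dose 4 (170 mg at t=15 h): 170·exp(−0.13863·9) = 48.820 mg/L
Dose 5 (390 mg at t=20 h): 390·exp(−0.13863·4) = 223.996 mg/L
C(24) = 2.154 + 20.820 + 59.589 + 48.820 + 223.996 = 355.379 mg/L

355.379 mg/L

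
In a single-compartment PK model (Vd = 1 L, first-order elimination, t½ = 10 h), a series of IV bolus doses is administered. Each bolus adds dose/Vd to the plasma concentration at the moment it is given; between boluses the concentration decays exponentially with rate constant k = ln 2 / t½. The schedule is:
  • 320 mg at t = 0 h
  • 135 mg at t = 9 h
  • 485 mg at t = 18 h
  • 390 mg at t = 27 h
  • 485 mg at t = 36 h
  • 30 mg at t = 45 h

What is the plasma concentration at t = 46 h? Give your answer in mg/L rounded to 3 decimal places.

468.212 mg/L

k = ln 2 / 10 = 0.06931 per h
Dose 1 (320 mg at t=0 h): 320·exp(−0.06931·46) = 13.195 mg/L
Dose 2 (135 mg at t=9 h): 135·exp(−0.06931·37) = 10.388 mg/L
Dose 3 (485 mg at t=18 h): 485·exp(−0.06931·28) = 69.640 mg/L
Dose 4 (390 mg at t=27 h): 390·exp(−0.06931·19) = 104.498 mg/L
Dose 5 (485 mg at t=36 h): 485·exp(−0.06931·10) = 242.500 mg/L
Dose 6 (30 mg at t=45 h): 30·exp(−0.06931·1) = 27.991 mg/L
C(46) = 13.195 + 10.388 + 69.640 + 104.498 + 242.500 + 27.991 = 468.212 mg/L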